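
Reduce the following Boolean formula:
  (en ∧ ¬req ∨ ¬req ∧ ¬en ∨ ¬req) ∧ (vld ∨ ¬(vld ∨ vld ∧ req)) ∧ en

(en ∧ ¬req ∨ ¬req ∧ ¬en ∨ ¬req) ∧ (vld ∨ ¬(vld ∨ vld ∧ req)) ∧ en
= (en ∧ ¬req ∨ ¬req ∧ ¬en ∨ ¬req) ∧ (vld ∨ ¬vld) ∧ en   (absorption)
= (¬req ∨ ¬req) ∧ (vld ∨ ¬vld) ∧ en   (distribution)
= (¬req ∨ ¬req) ∧ en   (complement / identity)
= ¬req ∧ en   (idempotence)

¬req ∧ en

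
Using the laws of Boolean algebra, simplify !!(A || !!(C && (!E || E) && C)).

A || C

!!(A || !!(C && (!E || E) && C))
= !!(A || !!(C && C))   (complement / identity)
= A || !!(C && C)   (double negation)
= A || C && C   (double negation)
= A || C   (idempotence)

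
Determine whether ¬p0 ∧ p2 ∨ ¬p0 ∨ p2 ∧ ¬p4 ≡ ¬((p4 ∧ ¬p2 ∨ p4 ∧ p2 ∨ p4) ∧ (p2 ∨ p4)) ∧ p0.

E1: ¬p0 ∧ p2 ∨ ¬p0 ∨ p2 ∧ ¬p4
    = ¬p0 ∨ p2 ∧ ¬p4
E2: ¬((p4 ∧ ¬p2 ∨ p4 ∧ p2 ∨ p4) ∧ (p2 ∨ p4)) ∧ p0
    = ¬((p4 ∧ (¬p2 ∨ p2) ∨ p4) ∧ (p2 ∨ p4)) ∧ p0
    = ¬((p4 ∨ p4) ∧ (p2 ∨ p4)) ∧ p0
    = ¬(p4 ∧ p2 ∨ p4) ∧ p0
    = ¬p4 ∧ p0
These differ: at p0=0, p2=1, p4=0, E1 = 1 but E2 = 0.

No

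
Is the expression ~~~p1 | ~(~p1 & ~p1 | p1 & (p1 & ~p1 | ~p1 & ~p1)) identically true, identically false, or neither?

identically true

~~~p1 | ~(~p1 & ~p1 | p1 & (p1 & ~p1 | ~p1 & ~p1))
= ~~~p1 | ~(~p1 & ~p1 | p1 & ~p1)   — distribution
= ~~~p1 | ~~p1   — distribution
= ~p1 | ~~p1   — double negation
= ~p1 | p1   — double negation
= 1   — complement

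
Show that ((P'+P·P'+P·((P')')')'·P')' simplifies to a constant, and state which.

1

((P'+P·P'+P·((P')')')'·P')'
= ((P'+P·P'+P·P')'·P')'   [double negation]
= P'+P·P'+P·P'+P   [De Morgan]
= P'+P·P'+P   [idempotence]
= P'+P   [complement / identity]
= 1   [complement]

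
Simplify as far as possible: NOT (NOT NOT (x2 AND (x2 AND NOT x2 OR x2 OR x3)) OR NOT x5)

NOT (NOT NOT (x2 AND (x2 AND NOT x2 OR x2 OR x3)) OR NOT x5)
= NOT (NOT NOT (x2 AND (x2 OR x3)) OR NOT x5)   [complement / identity]
= NOT (x2 AND (x2 OR x3)) AND x5   [De Morgan]
= NOT x2 AND x5   [absorption]

NOT x2 AND x5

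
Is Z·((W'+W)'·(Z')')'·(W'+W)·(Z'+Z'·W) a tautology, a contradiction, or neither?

contradiction

Z·((W'+W)'·(Z')')'·(W'+W)·(Z'+Z'·W)
= Z·(W'+W+Z')·(W'+W)·(Z'+Z'·W)   (De Morgan)
= Z·(W'+W)·(Z'+Z'·W)   (absorption)
= Z·(W'+W)·Z'   (absorption)
= Z·Z'   (complement / identity)
= 0   (complement)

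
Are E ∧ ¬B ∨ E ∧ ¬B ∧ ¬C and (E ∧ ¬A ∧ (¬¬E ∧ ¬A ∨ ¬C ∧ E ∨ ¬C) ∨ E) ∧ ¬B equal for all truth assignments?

Yes

E1: E ∧ ¬B ∨ E ∧ ¬B ∧ ¬C
    = E ∧ ¬B   (absorption)
E2: (E ∧ ¬A ∧ (¬¬E ∧ ¬A ∨ ¬C ∧ E ∨ ¬C) ∨ E) ∧ ¬B
    = (E ∧ ¬A ∧ (E ∧ ¬A ∨ ¬C ∧ E ∨ ¬C) ∨ E) ∧ ¬B   (double negation)
    = (E ∧ ¬A ∧ (E ∧ ¬A ∨ ¬C) ∨ E) ∧ ¬B   (absorption)
    = (E ∧ ¬A ∨ E) ∧ ¬B   (absorption)
    = E ∧ ¬B   (absorption)
Both reduce to E ∧ ¬B, so they are equivalent.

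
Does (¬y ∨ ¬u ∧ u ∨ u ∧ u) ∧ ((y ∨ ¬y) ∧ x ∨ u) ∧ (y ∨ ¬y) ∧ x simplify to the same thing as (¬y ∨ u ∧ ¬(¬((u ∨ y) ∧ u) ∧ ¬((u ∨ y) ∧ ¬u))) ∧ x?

E1: (¬y ∨ ¬u ∧ u ∨ u ∧ u) ∧ ((y ∨ ¬y) ∧ x ∨ u) ∧ (y ∨ ¬y) ∧ x
    = (¬y ∨ u) ∧ ((y ∨ ¬y) ∧ x ∨ u) ∧ (y ∨ ¬y) ∧ x   [distribution]
    = (¬y ∨ u) ∧ (y ∨ ¬y) ∧ x   [absorption]
    = (¬y ∨ u) ∧ x   [complement / identity]
E2: (¬y ∨ u ∧ ¬(¬((u ∨ y) ∧ u) ∧ ¬((u ∨ y) ∧ ¬u))) ∧ x
    = (¬y ∨ u ∧ ((u ∨ y) ∧ u ∨ (u ∨ y) ∧ ¬u)) ∧ x   [De Morgan]
    = (¬y ∨ u ∧ (u ∨ y)) ∧ x   [distribution]
    = (¬y ∨ u) ∧ x   [absorption]
Both reduce to (¬y ∨ u) ∧ x, so they are equivalent.

Yes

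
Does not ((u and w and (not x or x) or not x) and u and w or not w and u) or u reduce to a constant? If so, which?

not ((u and w and (not x or x) or not x) and u and w or not w and u) or u
= not ((u and w or not x) and u and w or not w and u) or u
= not (u and w or not w and u) or u
= not u or u
= True

yes, True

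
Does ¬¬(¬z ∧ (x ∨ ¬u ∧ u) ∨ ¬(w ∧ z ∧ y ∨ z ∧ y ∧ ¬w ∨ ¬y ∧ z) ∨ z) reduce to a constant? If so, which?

yes, True

¬¬(¬z ∧ (x ∨ ¬u ∧ u) ∨ ¬(w ∧ z ∧ y ∨ z ∧ y ∧ ¬w ∨ ¬y ∧ z) ∨ z)
= ¬¬(¬z ∧ (x ∨ ¬u ∧ u) ∨ ¬(z ∧ y ∨ ¬y ∧ z) ∨ z)   — distribution
= ¬¬(¬z ∧ (x ∨ ¬u ∧ u) ∨ ¬z ∨ z)   — distribution
= ¬¬(¬z ∧ x ∨ ¬z ∨ z)   — complement / identity
= ¬z ∧ x ∨ ¬z ∨ z   — double negation
= ¬z ∨ z   — absorption
= True   — complement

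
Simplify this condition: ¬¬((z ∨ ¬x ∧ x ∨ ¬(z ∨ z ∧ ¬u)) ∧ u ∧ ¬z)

¬¬((z ∨ ¬x ∧ x ∨ ¬(z ∨ z ∧ ¬u)) ∧ u ∧ ¬z)
= ¬¬((z ∨ ¬x ∧ x ∨ ¬z) ∧ u ∧ ¬z)
= ¬¬((z ∨ ¬z) ∧ u ∧ ¬z)
= (z ∨ ¬z) ∧ u ∧ ¬z
= u ∧ ¬z

u ∧ ¬z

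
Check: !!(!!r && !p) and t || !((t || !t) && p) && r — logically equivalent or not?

E1: !!(!!r && !p)
    = !!r && !p   (double negation)
    = r && !p   (double negation)
E2: t || !((t || !t) && p) && r
    = t || !p && r   (complement / identity)
These differ: at p=0, r=0, t=1, E1 = 0 but E2 = 1.

No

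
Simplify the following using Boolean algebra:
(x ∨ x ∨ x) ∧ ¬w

x ∧ ¬w

(x ∨ x ∨ x) ∧ ¬w
= (x ∨ x) ∧ ¬w
= x ∧ ¬w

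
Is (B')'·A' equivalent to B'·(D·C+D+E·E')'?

E1: (B')'·A'
    = B·A'   [double negation]
E2: B'·(D·C+D+E·E')'
    = B'·(D·C+D)'   [complement / identity]
    = B'·D'   [absorption]
These differ: at A=0, B=1, C=0, D=0, E=0, E1 = 1 but E2 = 0.

No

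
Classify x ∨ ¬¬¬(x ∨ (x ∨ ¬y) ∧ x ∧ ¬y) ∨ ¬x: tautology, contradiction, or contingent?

x ∨ ¬¬¬(x ∨ (x ∨ ¬y) ∧ x ∧ ¬y) ∨ ¬x
= x ∨ ¬¬¬(x ∨ x ∧ ¬y) ∨ ¬x   — absorption
= x ∨ ¬¬¬x ∨ ¬x   — absorption
= x ∨ ¬x ∨ ¬x   — double negation
= x ∨ ¬x   — idempotence
= True   — complement

tautology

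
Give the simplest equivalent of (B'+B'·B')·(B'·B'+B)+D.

B'+D

(B'+B'·B')·(B'·B'+B)+D
= B'·B+B'·B'+D
= B'+D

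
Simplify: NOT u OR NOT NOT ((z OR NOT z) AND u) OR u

TRUE

NOT u OR NOT NOT ((z OR NOT z) AND u) OR u
= NOT u OR NOT NOT u OR u
= NOT u OR u OR u
= NOT u OR u
= TRUE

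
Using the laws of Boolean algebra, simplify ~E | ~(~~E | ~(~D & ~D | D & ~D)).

~E | ~(~~E | ~(~D & ~D | D & ~D))
= ~E | ~E & (~D & ~D | D & ~D)   [De Morgan]
= ~E | ~E & ~D   [distribution]
= ~E   [absorption]

~E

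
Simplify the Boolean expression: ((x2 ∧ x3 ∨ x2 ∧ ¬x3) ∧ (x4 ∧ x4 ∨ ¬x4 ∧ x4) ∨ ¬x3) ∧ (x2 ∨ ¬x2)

x2 ∧ x4 ∨ ¬x3

((x2 ∧ x3 ∨ x2 ∧ ¬x3) ∧ (x4 ∧ x4 ∨ ¬x4 ∧ x4) ∨ ¬x3) ∧ (x2 ∨ ¬x2)
= (x2 ∧ (x4 ∧ x4 ∨ ¬x4 ∧ x4) ∨ ¬x3) ∧ (x2 ∨ ¬x2)   [distribution]
= (x2 ∧ x4 ∨ ¬x3) ∧ (x2 ∨ ¬x2)   [distribution]
= x2 ∧ x4 ∨ ¬x3   [complement / identity]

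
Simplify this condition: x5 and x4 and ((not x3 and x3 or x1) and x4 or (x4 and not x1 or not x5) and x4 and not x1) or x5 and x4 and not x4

x5 and x4

x5 and x4 and ((not x3 and x3 or x1) and x4 or (x4 and not x1 or not x5) and x4 and not x1) or x5 and x4 and not x4
= x5 and x4 and ((not x3 and x3 or x1) and x4 or x4 and not x1) or x5 and x4 and not x4   — absorption
= x5 and x4 and (x1 and x4 or x4 and not x1) or x5 and x4 and not x4   — complement / identity
= x5 and x4 and x4 or x5 and x4 and not x4   — distribution
= x5 and x4   — distribution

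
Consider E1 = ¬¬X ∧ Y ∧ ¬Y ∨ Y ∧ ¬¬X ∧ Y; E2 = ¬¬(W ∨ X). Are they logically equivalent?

E1: ¬¬X ∧ Y ∧ ¬Y ∨ Y ∧ ¬¬X ∧ Y
    = ¬¬X ∧ Y   [distribution]
    = X ∧ Y   [double negation]
E2: ¬¬(W ∨ X)
    = W ∨ X   [double negation]
These differ: at W=1, X=0, Y=0, E1 = 0 but E2 = 1.

No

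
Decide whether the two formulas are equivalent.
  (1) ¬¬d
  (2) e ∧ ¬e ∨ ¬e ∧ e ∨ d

Yes

E1: ¬¬d
    = d   (double negation)
E2: e ∧ ¬e ∨ ¬e ∧ e ∨ d
    = ¬e ∧ e ∨ d   (complement / identity)
    = d   (complement / identity)
Both reduce to d, so they are equivalent.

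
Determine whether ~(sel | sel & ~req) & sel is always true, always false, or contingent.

always false

~(sel | sel & ~req) & sel
= ~sel & sel   [absorption]
= 0   [complement]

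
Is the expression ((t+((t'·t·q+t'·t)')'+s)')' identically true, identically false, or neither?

((t+((t'·t·q+t'·t)')'+s)')'
= t+((t'·t·q+t'·t)')'+s   — double negation
= t+((t'·t)')'+s   — absorption
= t+t'·t+s   — double negation
= t+s   — complement / identity
This depends on s, t, so it is not a constant.

neither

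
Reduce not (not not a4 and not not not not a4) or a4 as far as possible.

not (not not a4 and not not not not a4) or a4
= not (not not a4 and not not a4) or a4   (double negation)
= not not not a4 or a4   (idempotence)
= not a4 or a4   (double negation)
= True   (complement)

True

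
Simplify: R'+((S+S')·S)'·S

R'+((S+S')·S)'·S
= R'+S'·S
= R'

R'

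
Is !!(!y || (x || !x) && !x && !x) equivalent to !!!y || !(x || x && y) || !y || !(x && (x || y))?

Yes

E1: !!(!y || (x || !x) && !x && !x)
    = !!(!y || (x || !x) && !x)   [idempotence]
    = !y || (x || !x) && !x   [double negation]
    = !y || !x   [complement / identity]
E2: !!!y || !(x || x && y) || !y || !(x && (x || y))
    = !!!y || !x || !y || !(x && (x || y))   [absorption]
    = !!!y || !x || !y || !x   [absorption]
    = !y || !x || !y || !x   [double negation]
    = !y || !x   [idempotence]
Both reduce to !y || !x, so they are equivalent.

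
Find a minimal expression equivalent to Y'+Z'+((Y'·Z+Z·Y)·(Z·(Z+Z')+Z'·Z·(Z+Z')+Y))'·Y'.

Y'+Z'+((Y'·Z+Z·Y)·(Z·(Z+Z')+Z'·Z·(Z+Z')+Y))'·Y'
= Y'+Z'+((Y'·Z+Z·Y)·(Z+Z'·Z·(Z+Z')+Y))'·Y'   — complement / identity
= Y'+Z'+((Y'·Z+Z·Y)·(Z+Z'·Z+Y))'·Y'   — complement / identity
= Y'+Z'+(Z·(Z+Z'·Z+Y))'·Y'   — distribution
= Y'+Z'+(Z·(Z+Y))'·Y'   — complement / identity
= Y'+Z'+Z'·Y'   — absorption
= Y'+Z'   — absorption

Y'+Z'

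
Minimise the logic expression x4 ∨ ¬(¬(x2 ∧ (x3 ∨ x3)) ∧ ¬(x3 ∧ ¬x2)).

x4 ∨ x3

x4 ∨ ¬(¬(x2 ∧ (x3 ∨ x3)) ∧ ¬(x3 ∧ ¬x2))
= x4 ∨ ¬(¬(x2 ∧ x3) ∧ ¬(x3 ∧ ¬x2))   (idempotence)
= x4 ∨ x2 ∧ x3 ∨ x3 ∧ ¬x2   (De Morgan)
= x4 ∨ x3   (distribution)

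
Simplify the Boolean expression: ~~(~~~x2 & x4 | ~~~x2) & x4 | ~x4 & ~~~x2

~~(~~~x2 & x4 | ~~~x2) & x4 | ~x4 & ~~~x2
= ~~~~~x2 & x4 | ~x4 & ~~~x2
= ~~~x2 & x4 | ~x4 & ~~~x2
= ~~~x2
= ~x2

~x2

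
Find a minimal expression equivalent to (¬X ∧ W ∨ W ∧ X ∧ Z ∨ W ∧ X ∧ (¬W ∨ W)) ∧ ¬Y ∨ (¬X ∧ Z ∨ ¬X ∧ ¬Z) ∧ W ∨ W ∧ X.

W

(¬X ∧ W ∨ W ∧ X ∧ Z ∨ W ∧ X ∧ (¬W ∨ W)) ∧ ¬Y ∨ (¬X ∧ Z ∨ ¬X ∧ ¬Z) ∧ W ∨ W ∧ X
= (¬X ∧ W ∨ W ∧ X ∧ Z ∨ W ∧ X) ∧ ¬Y ∨ (¬X ∧ Z ∨ ¬X ∧ ¬Z) ∧ W ∨ W ∧ X   [complement / identity]
= (¬X ∧ W ∨ W ∧ X) ∧ ¬Y ∨ (¬X ∧ Z ∨ ¬X ∧ ¬Z) ∧ W ∨ W ∧ X   [absorption]
= (¬X ∧ W ∨ W ∧ X) ∧ ¬Y ∨ ¬X ∧ W ∨ W ∧ X   [distribution]
= ¬X ∧ W ∨ W ∧ X   [absorption]
= W   [distribution]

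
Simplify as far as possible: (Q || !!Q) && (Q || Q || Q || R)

(Q || !!Q) && (Q || Q || Q || R)
= (Q || !!Q) && (Q || Q || R)   (idempotence)
= (Q || Q) && (Q || Q || R)   (double negation)
= Q || Q   (absorption)
= Q   (idempotence)

Q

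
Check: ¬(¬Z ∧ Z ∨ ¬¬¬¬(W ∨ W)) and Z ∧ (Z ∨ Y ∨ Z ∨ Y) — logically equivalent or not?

No

E1: ¬(¬Z ∧ Z ∨ ¬¬¬¬(W ∨ W))
    = ¬¬¬¬¬(W ∨ W)   [complement / identity]
    = ¬¬¬¬¬W   [idempotence]
    = ¬¬¬W   [double negation]
    = ¬W   [double negation]
E2: Z ∧ (Z ∨ Y ∨ Z ∨ Y)
    = Z ∧ (Z ∨ Y)   [idempotence]
    = Z   [absorption]
These differ: at W=0, Y=0, Z=0, E1 = 1 but E2 = 0.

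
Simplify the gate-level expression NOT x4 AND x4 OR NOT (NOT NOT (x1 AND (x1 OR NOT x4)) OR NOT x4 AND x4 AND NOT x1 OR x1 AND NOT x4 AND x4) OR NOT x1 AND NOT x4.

NOT x4 AND x4 OR NOT (NOT NOT (x1 AND (x1 OR NOT x4)) OR NOT x4 AND x4 AND NOT x1 OR x1 AND NOT x4 AND x4) OR NOT x1 AND NOT x4
= NOT x4 AND x4 OR NOT (NOT NOT (x1 AND (x1 OR NOT x4)) OR NOT x4 AND x4) OR NOT x1 AND NOT x4   (distribution)
= NOT x4 AND x4 OR NOT (NOT NOT x1 OR NOT x4 AND x4) OR NOT x1 AND NOT x4   (absorption)
= NOT x4 AND x4 OR NOT NOT NOT x1 OR NOT x1 AND NOT x4   (complement / identity)
= NOT NOT NOT x1 OR NOT x1 AND NOT x4   (complement / identity)
= NOT x1 OR NOT x1 AND NOT x4   (double negation)
= NOT x1   (absorption)

NOT x1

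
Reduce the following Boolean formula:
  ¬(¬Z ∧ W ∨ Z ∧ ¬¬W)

¬(¬Z ∧ W ∨ Z ∧ ¬¬W)
= ¬(¬Z ∧ W ∨ Z ∧ W)   — double negation
= ¬W   — distribution

¬W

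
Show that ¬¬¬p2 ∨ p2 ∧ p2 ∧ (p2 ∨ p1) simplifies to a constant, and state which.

¬¬¬p2 ∨ p2 ∧ p2 ∧ (p2 ∨ p1)
= ¬¬¬p2 ∨ p2 ∧ p2
= ¬p2 ∨ p2 ∧ p2
= ¬p2 ∨ p2
= True

True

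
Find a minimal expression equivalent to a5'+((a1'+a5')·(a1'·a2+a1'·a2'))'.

a5'+((a1'+a5')·(a1'·a2+a1'·a2'))'
= a5'+((a1'+a5')·a1')'   (distribution)
= a5'+(a1')'   (absorption)
= a5'+a1   (double negation)

a5'+a1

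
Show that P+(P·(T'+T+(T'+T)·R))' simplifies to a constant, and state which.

1

P+(P·(T'+T+(T'+T)·R))'
= P+(P·(T'+T))'   (absorption)
= P+P'   (complement / identity)
= 1   (complement)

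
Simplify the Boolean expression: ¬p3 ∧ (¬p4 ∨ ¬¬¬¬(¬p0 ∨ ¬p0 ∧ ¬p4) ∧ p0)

¬p3 ∧ ¬p4

¬p3 ∧ (¬p4 ∨ ¬¬¬¬(¬p0 ∨ ¬p0 ∧ ¬p4) ∧ p0)
= ¬p3 ∧ (¬p4 ∨ ¬¬¬¬¬p0 ∧ p0)   (absorption)
= ¬p3 ∧ (¬p4 ∨ ¬¬¬p0 ∧ p0)   (double negation)
= ¬p3 ∧ (¬p4 ∨ ¬p0 ∧ p0)   (double negation)
= ¬p3 ∧ ¬p4   (complement / identity)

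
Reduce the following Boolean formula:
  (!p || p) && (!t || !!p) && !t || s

!t || s

(!p || p) && (!t || !!p) && !t || s
= (!p || p) && (!t || p) && !t || s   — double negation
= (!t || p) && !t || s   — complement / identity
= !t || s   — absorption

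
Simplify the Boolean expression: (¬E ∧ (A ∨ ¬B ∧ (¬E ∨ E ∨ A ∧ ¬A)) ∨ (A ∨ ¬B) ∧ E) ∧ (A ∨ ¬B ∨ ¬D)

A ∨ ¬B

(¬E ∧ (A ∨ ¬B ∧ (¬E ∨ E ∨ A ∧ ¬A)) ∨ (A ∨ ¬B) ∧ E) ∧ (A ∨ ¬B ∨ ¬D)
= (¬E ∧ (A ∨ ¬B ∧ (¬E ∨ E)) ∨ (A ∨ ¬B) ∧ E) ∧ (A ∨ ¬B ∨ ¬D)   (complement / identity)
= (¬E ∧ (A ∨ ¬B) ∨ (A ∨ ¬B) ∧ E) ∧ (A ∨ ¬B ∨ ¬D)   (complement / identity)
= (A ∨ ¬B) ∧ (A ∨ ¬B ∨ ¬D)   (distribution)
= A ∨ ¬B   (absorption)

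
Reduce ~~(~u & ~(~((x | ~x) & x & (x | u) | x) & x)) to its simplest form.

~~(~u & ~(~((x | ~x) & x & (x | u) | x) & x))
= ~~(~u & ~(~(x & (x | u) | x) & x))   — complement / identity
= ~~(~u & ~(~(x | x) & x))   — absorption
= ~(u | ~(x | x) & x)   — De Morgan
= ~(u | ~x & x)   — idempotence
= ~u   — complement / identity

~u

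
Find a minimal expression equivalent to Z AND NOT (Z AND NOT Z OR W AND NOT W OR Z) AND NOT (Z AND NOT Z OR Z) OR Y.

Y

Z AND NOT (Z AND NOT Z OR W AND NOT W OR Z) AND NOT (Z AND NOT Z OR Z) OR Y
= Z AND NOT (Z AND NOT Z OR Z) AND NOT (Z AND NOT Z OR Z) OR Y
= Z AND NOT (Z AND NOT Z OR Z) OR Y
= Z AND NOT Z OR Y
= Y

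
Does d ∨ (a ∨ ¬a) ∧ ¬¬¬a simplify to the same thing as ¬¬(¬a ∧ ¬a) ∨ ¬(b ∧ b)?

E1: d ∨ (a ∨ ¬a) ∧ ¬¬¬a
    = d ∨ (a ∨ ¬a) ∧ ¬a   (double negation)
    = d ∨ ¬a   (complement / identity)
E2: ¬¬(¬a ∧ ¬a) ∨ ¬(b ∧ b)
    = ¬(a ∨ a) ∨ ¬(b ∧ b)   (De Morgan)
    = ¬(a ∨ a) ∨ ¬b   (idempotence)
    = ¬a ∨ ¬b   (idempotence)
These differ: at a=1, b=1, d=1, E1 = 1 but E2 = 0.

No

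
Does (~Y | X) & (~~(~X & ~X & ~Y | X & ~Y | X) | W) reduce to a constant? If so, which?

no

(~Y | X) & (~~(~X & ~X & ~Y | X & ~Y | X) | W)
= (~Y | X) & (~~(~X & ~Y | X & ~Y | X) | W)   [idempotence]
= (~Y | X) & (~~(~Y | X) | W)   [distribution]
= (~Y | X) & (~Y | X | W)   [double negation]
= ~Y | X   [absorption]
This depends on X, Y, so it is not a constant.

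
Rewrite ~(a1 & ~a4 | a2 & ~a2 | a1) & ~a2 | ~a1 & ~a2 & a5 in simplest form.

~(a1 & ~a4 | a2 & ~a2 | a1) & ~a2 | ~a1 & ~a2 & a5
= ~(a1 & ~a4 | a1) & ~a2 | ~a1 & ~a2 & a5   [complement / identity]
= ~a1 & ~a2 | ~a1 & ~a2 & a5   [absorption]
= ~a1 & ~a2   [absorption]

~a1 & ~a2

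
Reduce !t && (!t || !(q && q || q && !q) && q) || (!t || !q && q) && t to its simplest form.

!t

!t && (!t || !(q && q || q && !q) && q) || (!t || !q && q) && t
= !t && (!t || !q && q) || (!t || !q && q) && t
= !t || !q && q
= !t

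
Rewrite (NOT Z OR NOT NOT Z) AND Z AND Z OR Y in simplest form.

Z OR Y

(NOT Z OR NOT NOT Z) AND Z AND Z OR Y
= (NOT Z OR Z) AND Z AND Z OR Y
= Z AND Z OR Y
= Z OR Y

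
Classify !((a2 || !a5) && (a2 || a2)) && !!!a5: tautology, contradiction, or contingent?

contingent

!((a2 || !a5) && (a2 || a2)) && !!!a5
= !((a2 || !a5) && a2) && !!!a5
= !((a2 || !a5) && a2) && !a5
= !a2 && !a5
This depends on a2, a5, so it is not a constant.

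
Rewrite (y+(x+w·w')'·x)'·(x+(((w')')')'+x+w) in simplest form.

y'·(x+w)

(y+(x+w·w')'·x)'·(x+(((w')')')'+x+w)
= (y+(x+w·w')'·x)'·(x+(w')'+x+w)   — double negation
= (y+x'·x)'·(x+(w')'+x+w)   — complement / identity
= y'·(x+(w')'+x+w)   — complement / identity
= y'·(x+w+x+w)   — double negation
= y'·(x+w)   — idempotence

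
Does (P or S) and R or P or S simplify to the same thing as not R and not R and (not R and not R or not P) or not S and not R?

E1: (P or S) and R or P or S
    = P or S   [absorption]
E2: not R and not R and (not R and not R or not P) or not S and not R
    = not R and not R or not S and not R   [absorption]
    = (not R or not S) and not R   [distribution]
    = not R   [absorption]
These differ: at P=1, R=1, S=1, E1 = 1 but E2 = 0.

No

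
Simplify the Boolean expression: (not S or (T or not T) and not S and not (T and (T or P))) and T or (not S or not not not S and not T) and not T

not S

(not S or (T or not T) and not S and not (T and (T or P))) and T or (not S or not not not S and not T) and not T
= (not S or (T or not T) and not S and not (T and (T or P))) and T or (not S or not S and not T) and not T
= (not S or not S and not (T and (T or P))) and T or (not S or not S and not T) and not T
= (not S or not S and not T) and T or (not S or not S and not T) and not T
= not S or not S and not T
= not S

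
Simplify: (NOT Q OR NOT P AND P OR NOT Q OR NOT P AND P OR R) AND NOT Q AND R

(NOT Q OR NOT P AND P OR NOT Q OR NOT P AND P OR R) AND NOT Q AND R
= (NOT Q OR NOT P AND P OR R) AND NOT Q AND R
= (NOT Q OR R) AND NOT Q AND R
= NOT Q AND R

NOT Q AND R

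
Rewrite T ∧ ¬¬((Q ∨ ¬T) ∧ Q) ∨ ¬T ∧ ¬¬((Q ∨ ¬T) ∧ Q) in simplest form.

T ∧ ¬¬((Q ∨ ¬T) ∧ Q) ∨ ¬T ∧ ¬¬((Q ∨ ¬T) ∧ Q)
= ¬¬((Q ∨ ¬T) ∧ Q)   — distribution
= ¬¬Q   — absorption
= Q   — double negation

Q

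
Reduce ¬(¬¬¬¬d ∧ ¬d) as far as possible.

¬(¬¬¬¬d ∧ ¬d)
= ¬(¬¬d ∧ ¬d)   (double negation)
= ¬d ∨ d   (De Morgan)
= True   (complement)

True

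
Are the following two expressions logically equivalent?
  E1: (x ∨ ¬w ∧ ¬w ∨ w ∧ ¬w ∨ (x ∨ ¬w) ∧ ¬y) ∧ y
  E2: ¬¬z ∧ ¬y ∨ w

No

E1: (x ∨ ¬w ∧ ¬w ∨ w ∧ ¬w ∨ (x ∨ ¬w) ∧ ¬y) ∧ y
    = (x ∨ ¬w ∨ (x ∨ ¬w) ∧ ¬y) ∧ y
    = (x ∨ ¬w) ∧ y
E2: ¬¬z ∧ ¬y ∨ w
    = z ∧ ¬y ∨ w
These differ: at w=1, x=0, y=0, z=0, E1 = 0 but E2 = 1.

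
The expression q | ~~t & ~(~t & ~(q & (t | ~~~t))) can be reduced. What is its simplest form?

q | ~~t & ~(~t & ~(q & (t | ~~~t)))
= q | ~~t & ~(~t & ~(q & (t | ~t)))   — double negation
= q | ~~t & (t | q & (t | ~t))   — De Morgan
= q | t & (t | q & (t | ~t))   — double negation
= q | t & (t | q)   — complement / identity
= q | t   — absorption

q | t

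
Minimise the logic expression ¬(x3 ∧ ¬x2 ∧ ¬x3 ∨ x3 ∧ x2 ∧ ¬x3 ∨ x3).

¬x3

¬(x3 ∧ ¬x2 ∧ ¬x3 ∨ x3 ∧ x2 ∧ ¬x3 ∨ x3)
= ¬((¬x2 ∧ ¬x3 ∨ x2 ∧ ¬x3) ∧ x3 ∨ x3)   (distribution)
= ¬(¬x3 ∧ x3 ∨ x3)   (distribution)
= ¬x3   (complement / identity)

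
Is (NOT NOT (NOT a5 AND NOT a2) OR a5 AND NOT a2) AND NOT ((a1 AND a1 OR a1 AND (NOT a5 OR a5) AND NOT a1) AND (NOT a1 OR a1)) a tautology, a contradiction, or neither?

(NOT NOT (NOT a5 AND NOT a2) OR a5 AND NOT a2) AND NOT ((a1 AND a1 OR a1 AND (NOT a5 OR a5) AND NOT a1) AND (NOT a1 OR a1))
= (NOT NOT (NOT a5 AND NOT a2) OR a5 AND NOT a2) AND NOT ((a1 AND a1 OR a1 AND NOT a1) AND (NOT a1 OR a1))   — complement / identity
= (NOT NOT (NOT a5 AND NOT a2) OR a5 AND NOT a2) AND NOT (a1 AND (NOT a1 OR a1))   — distribution
= (NOT a5 AND NOT a2 OR a5 AND NOT a2) AND NOT (a1 AND (NOT a1 OR a1))   — double negation
= (NOT a5 AND NOT a2 OR a5 AND NOT a2) AND NOT a1   — complement / identity
= NOT a2 AND NOT a1   — distribution
This depends on a1, a2, so it is not a constant.

neither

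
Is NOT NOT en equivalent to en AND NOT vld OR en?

Yes

E1: NOT NOT en
    = en
E2: en AND NOT vld OR en
    = en
Both reduce to en, so they are equivalent.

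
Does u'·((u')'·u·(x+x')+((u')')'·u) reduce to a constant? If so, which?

yes, False

u'·((u')'·u·(x+x')+((u')')'·u)
= u'·(u·u·(x+x')+((u')')'·u)   (double negation)
= u'·(u·u·(x+x')+u'·u)   (double negation)
= u'·(u·u+u'·u)   (complement / identity)
= u'·u   (distribution)
= 0   (complement)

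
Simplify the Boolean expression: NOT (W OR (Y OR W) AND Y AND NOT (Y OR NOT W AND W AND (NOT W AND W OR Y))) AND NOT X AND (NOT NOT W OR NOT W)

NOT (W OR (Y OR W) AND Y AND NOT (Y OR NOT W AND W AND (NOT W AND W OR Y))) AND NOT X AND (NOT NOT W OR NOT W)
= NOT (W OR (Y OR W) AND Y AND NOT (Y OR NOT W AND W)) AND NOT X AND (NOT NOT W OR NOT W)   [absorption]
= NOT (W OR Y AND NOT (Y OR NOT W AND W)) AND NOT X AND (NOT NOT W OR NOT W)   [absorption]
= NOT (W OR Y AND NOT Y) AND NOT X AND (NOT NOT W OR NOT W)   [complement / identity]
= NOT (W OR Y AND NOT Y) AND NOT X AND (W OR NOT W)   [double negation]
= NOT W AND NOT X AND (W OR NOT W)   [complement / identity]
= NOT W AND NOT X   [complement / identity]

NOT W AND NOT X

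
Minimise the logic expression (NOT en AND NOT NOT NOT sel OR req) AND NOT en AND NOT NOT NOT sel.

NOT en AND NOT sel

(NOT en AND NOT NOT NOT sel OR req) AND NOT en AND NOT NOT NOT sel
= NOT en AND NOT NOT NOT sel   [absorption]
= NOT en AND NOT sel   [double negation]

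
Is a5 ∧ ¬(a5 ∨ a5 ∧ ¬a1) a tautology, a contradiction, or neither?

contradiction

a5 ∧ ¬(a5 ∨ a5 ∧ ¬a1)
= a5 ∧ ¬a5   — absorption
= False   — complement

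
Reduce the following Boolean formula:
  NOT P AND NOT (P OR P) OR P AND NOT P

NOT P

NOT P AND NOT (P OR P) OR P AND NOT P
= NOT P AND NOT P OR P AND NOT P
= NOT P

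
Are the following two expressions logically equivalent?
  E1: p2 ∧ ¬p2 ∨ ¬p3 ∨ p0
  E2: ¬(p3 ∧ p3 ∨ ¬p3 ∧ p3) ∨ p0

E1: p2 ∧ ¬p2 ∨ ¬p3 ∨ p0
    = ¬p3 ∨ p0   (complement / identity)
E2: ¬(p3 ∧ p3 ∨ ¬p3 ∧ p3) ∨ p0
    = ¬p3 ∨ p0   (distribution)
Both reduce to ¬p3 ∨ p0, so they are equivalent.

Yes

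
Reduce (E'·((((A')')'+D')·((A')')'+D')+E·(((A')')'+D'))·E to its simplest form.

(E'·((((A')')'+D')·((A')')'+D')+E·(((A')')'+D'))·E
= (E'·(((A')')'+D')+E·(((A')')'+D'))·E
= (((A')')'+D')·E
= (A'+D')·E

(A'+D')·E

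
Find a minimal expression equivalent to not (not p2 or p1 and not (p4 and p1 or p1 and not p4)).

p2

not (not p2 or p1 and not (p4 and p1 or p1 and not p4))
= not (not p2 or p1 and not p1)   [distribution]
= not not p2   [complement / identity]
= p2   [double negation]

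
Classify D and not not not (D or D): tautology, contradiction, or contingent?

D and not not not (D or D)
= D and not (D or D)
= D and not D
= False

contradiction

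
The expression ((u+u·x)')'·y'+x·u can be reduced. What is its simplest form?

((u+u·x)')'·y'+x·u
= (u+u·x)·y'+x·u   — double negation
= u·y'+x·u   — absorption
= (y'+x)·u   — distribution

(y'+x)·u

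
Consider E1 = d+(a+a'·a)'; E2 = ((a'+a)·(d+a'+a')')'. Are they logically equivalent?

E1: d+(a+a'·a)'
    = d+a'
E2: ((a'+a)·(d+a'+a')')'
    = ((d+a'+a')')'
    = ((d+a')')'
    = d+a'
Both reduce to d+a', so they are equivalent.

Yes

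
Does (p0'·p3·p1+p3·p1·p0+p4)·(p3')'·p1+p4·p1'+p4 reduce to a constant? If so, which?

(p0'·p3·p1+p3·p1·p0+p4)·(p3')'·p1+p4·p1'+p4
= (p3·p1+p4)·(p3')'·p1+p4·p1'+p4   — distribution
= (p3·p1+p4)·p3·p1+p4·p1'+p4   — double negation
= (p3·p1+p4)·p3·p1+p4   — absorption
= p3·p1+p4   — absorption
This depends on p1, p3, p4, so it is not a constant.

no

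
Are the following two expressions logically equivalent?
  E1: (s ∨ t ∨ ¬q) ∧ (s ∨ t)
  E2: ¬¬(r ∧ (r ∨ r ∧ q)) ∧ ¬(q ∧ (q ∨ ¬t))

No

E1: (s ∨ t ∨ ¬q) ∧ (s ∨ t)
    = s ∨ t   (absorption)
E2: ¬¬(r ∧ (r ∨ r ∧ q)) ∧ ¬(q ∧ (q ∨ ¬t))
    = ¬¬(r ∧ (r ∨ r ∧ q)) ∧ ¬q   (absorption)
    = ¬¬(r ∧ r) ∧ ¬q   (absorption)
    = r ∧ r ∧ ¬q   (double negation)
    = r ∧ ¬q   (idempotence)
These differ: at q=1, r=0, s=1, t=1, E1 = 1 but E2 = 0.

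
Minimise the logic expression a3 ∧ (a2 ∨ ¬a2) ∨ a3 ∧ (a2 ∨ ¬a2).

a3 ∧ (a2 ∨ ¬a2) ∨ a3 ∧ (a2 ∨ ¬a2)
= a3 ∧ (a2 ∨ ¬a2)
= a3

a3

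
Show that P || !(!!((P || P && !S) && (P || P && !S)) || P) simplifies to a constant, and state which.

true

P || !(!!((P || P && !S) && (P || P && !S)) || P)
= P || !((P || P && !S) && (P || P && !S) || P)   — double negation
= P || !(P || P && !S || P)   — idempotence
= P || !(P || P)   — absorption
= P || !P   — idempotence
= true   — complement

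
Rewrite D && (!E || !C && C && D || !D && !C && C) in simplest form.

D && (!E || !C && C && D || !D && !C && C)
= D && (!E || !C && C)
= D && !E

D && !E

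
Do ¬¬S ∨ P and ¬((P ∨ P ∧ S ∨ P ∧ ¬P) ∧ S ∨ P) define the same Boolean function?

E1: ¬¬S ∨ P
    = S ∨ P   [double negation]
E2: ¬((P ∨ P ∧ S ∨ P ∧ ¬P) ∧ S ∨ P)
    = ¬((P ∨ P ∧ S) ∧ S ∨ P)   [complement / identity]
    = ¬(P ∧ S ∨ P)   [absorption]
    = ¬P   [absorption]
These differ: at P=1, S=0, E1 = 1 but E2 = 0.

No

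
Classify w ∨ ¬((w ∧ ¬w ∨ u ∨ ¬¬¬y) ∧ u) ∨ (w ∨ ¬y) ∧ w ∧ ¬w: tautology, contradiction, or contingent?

contingent

w ∨ ¬((w ∧ ¬w ∨ u ∨ ¬¬¬y) ∧ u) ∨ (w ∨ ¬y) ∧ w ∧ ¬w
= w ∨ ¬((w ∧ ¬w ∨ u ∨ ¬y) ∧ u) ∨ (w ∨ ¬y) ∧ w ∧ ¬w   [double negation]
= w ∨ ¬((w ∧ ¬w ∨ u ∨ ¬y) ∧ u) ∨ w ∧ ¬w   [absorption]
= w ∨ ¬((w ∧ ¬w ∨ u ∨ ¬y) ∧ u)   [complement / identity]
= w ∨ ¬((u ∨ ¬y) ∧ u)   [complement / identity]
= w ∨ ¬u   [absorption]
This depends on u, w, so it is not a constant.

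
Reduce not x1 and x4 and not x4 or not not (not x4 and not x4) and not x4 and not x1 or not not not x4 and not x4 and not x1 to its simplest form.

not x1 and not x4

not x1 and x4 and not x4 or not not (not x4 and not x4) and not x4 and not x1 or not not not x4 and not x4 and not x1
= not x1 and x4 and not x4 or not not not x4 and not x4 and not x1 or not not not x4 and not x4 and not x1   (idempotence)
= not x1 and x4 and not x4 or not not not x4 and not x4 and not x1   (idempotence)
= not x1 and x4 and not x4 or not x4 and not x4 and not x1   (double negation)
= (not x1 and x4 or not x4 and not x1) and not x4   (distribution)
= not x1 and not x4   (distribution)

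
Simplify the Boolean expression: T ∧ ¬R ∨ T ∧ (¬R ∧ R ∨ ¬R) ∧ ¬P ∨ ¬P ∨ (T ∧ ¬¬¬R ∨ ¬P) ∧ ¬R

T ∧ ¬R ∨ T ∧ (¬R ∧ R ∨ ¬R) ∧ ¬P ∨ ¬P ∨ (T ∧ ¬¬¬R ∨ ¬P) ∧ ¬R
= T ∧ ¬R ∨ T ∧ ¬R ∧ ¬P ∨ ¬P ∨ (T ∧ ¬¬¬R ∨ ¬P) ∧ ¬R
= T ∧ ¬R ∨ ¬P ∨ (T ∧ ¬¬¬R ∨ ¬P) ∧ ¬R
= T ∧ ¬R ∨ ¬P ∨ (T ∧ ¬R ∨ ¬P) ∧ ¬R
= T ∧ ¬R ∨ ¬P

T ∧ ¬R ∨ ¬P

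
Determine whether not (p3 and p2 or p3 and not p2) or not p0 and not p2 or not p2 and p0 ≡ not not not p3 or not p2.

E1: not (p3 and p2 or p3 and not p2) or not p0 and not p2 or not p2 and p0
    = not p3 or not p0 and not p2 or not p2 and p0   (distribution)
    = not p3 or not p2   (distribution)
E2: not not not p3 or not p2
    = not p3 or not p2   (double negation)
Both reduce to not p3 or not p2, so they are equivalent.

Yes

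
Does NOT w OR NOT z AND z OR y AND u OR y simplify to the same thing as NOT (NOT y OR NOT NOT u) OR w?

No

E1: NOT w OR NOT z AND z OR y AND u OR y
    = NOT w OR NOT z AND z OR y   — absorption
    = NOT w OR y   — complement / identity
E2: NOT (NOT y OR NOT NOT u) OR w
    = y AND NOT u OR w   — De Morgan
These differ: at u=1, w=0, y=1, z=0, E1 = 1 but E2 = 0.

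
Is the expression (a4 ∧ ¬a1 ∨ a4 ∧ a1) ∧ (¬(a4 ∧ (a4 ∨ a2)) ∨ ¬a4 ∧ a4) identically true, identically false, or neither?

identically false

(a4 ∧ ¬a1 ∨ a4 ∧ a1) ∧ (¬(a4 ∧ (a4 ∨ a2)) ∨ ¬a4 ∧ a4)
= (a4 ∧ ¬a1 ∨ a4 ∧ a1) ∧ (¬a4 ∨ ¬a4 ∧ a4)   — absorption
= (a4 ∧ ¬a1 ∨ a4 ∧ a1) ∧ ¬a4   — complement / identity
= a4 ∧ ¬a4   — distribution
= False   — complement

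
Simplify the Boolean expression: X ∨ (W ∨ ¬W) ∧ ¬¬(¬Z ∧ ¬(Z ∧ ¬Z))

X ∨ ¬Z

X ∨ (W ∨ ¬W) ∧ ¬¬(¬Z ∧ ¬(Z ∧ ¬Z))
= X ∨ ¬¬(¬Z ∧ ¬(Z ∧ ¬Z))   — complement / identity
= X ∨ ¬(Z ∨ Z ∧ ¬Z)   — De Morgan
= X ∨ ¬Z   — complement / identity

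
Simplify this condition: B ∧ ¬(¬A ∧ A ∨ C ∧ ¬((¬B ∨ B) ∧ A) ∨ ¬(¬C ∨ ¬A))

B ∧ ¬(¬A ∧ A ∨ C ∧ ¬((¬B ∨ B) ∧ A) ∨ ¬(¬C ∨ ¬A))
= B ∧ ¬(¬A ∧ A ∨ C ∧ ¬A ∨ ¬(¬C ∨ ¬A))   — complement / identity
= B ∧ ¬(¬A ∧ A ∨ C ∧ ¬A ∨ C ∧ A)   — De Morgan
= B ∧ ¬(C ∧ ¬A ∨ C ∧ A)   — complement / identity
= B ∧ ¬C   — distribution

B ∧ ¬C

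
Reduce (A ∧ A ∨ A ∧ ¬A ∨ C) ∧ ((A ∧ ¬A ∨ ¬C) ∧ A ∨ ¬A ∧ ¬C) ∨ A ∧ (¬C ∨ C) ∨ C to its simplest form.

(A ∧ A ∨ A ∧ ¬A ∨ C) ∧ ((A ∧ ¬A ∨ ¬C) ∧ A ∨ ¬A ∧ ¬C) ∨ A ∧ (¬C ∨ C) ∨ C
= (A ∧ A ∨ A ∧ ¬A ∨ C) ∧ (¬C ∧ A ∨ ¬A ∧ ¬C) ∨ A ∧ (¬C ∨ C) ∨ C
= (A ∨ C) ∧ (¬C ∧ A ∨ ¬A ∧ ¬C) ∨ A ∧ (¬C ∨ C) ∨ C
= (A ∨ C) ∧ (¬C ∧ A ∨ ¬A ∧ ¬C) ∨ A ∨ C
= (A ∨ C) ∧ ¬C ∨ A ∨ C
= A ∨ C

A ∨ C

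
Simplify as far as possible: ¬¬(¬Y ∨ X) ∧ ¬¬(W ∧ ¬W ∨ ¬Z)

(¬Y ∨ X) ∧ ¬Z

¬¬(¬Y ∨ X) ∧ ¬¬(W ∧ ¬W ∨ ¬Z)
= ¬¬(¬Y ∨ X) ∧ ¬¬¬Z   (complement / identity)
= (¬Y ∨ X) ∧ ¬¬¬Z   (double negation)
= (¬Y ∨ X) ∧ ¬Z   (double negation)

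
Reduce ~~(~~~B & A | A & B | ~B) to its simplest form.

A | ~B

~~(~~~B & A | A & B | ~B)
= ~~~B & A | A & B | ~B   (double negation)
= ~B & A | A & B | ~B   (double negation)
= A | ~B   (distribution)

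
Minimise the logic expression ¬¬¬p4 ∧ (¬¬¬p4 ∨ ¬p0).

¬p4

¬¬¬p4 ∧ (¬¬¬p4 ∨ ¬p0)
= ¬¬¬p4   (absorption)
= ¬p4   (double negation)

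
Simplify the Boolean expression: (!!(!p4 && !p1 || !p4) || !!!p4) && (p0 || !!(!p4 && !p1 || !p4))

!p4

(!!(!p4 && !p1 || !p4) || !!!p4) && (p0 || !!(!p4 && !p1 || !p4))
= !!!p4 && p0 || !!(!p4 && !p1 || !p4)   — distribution
= !p4 && p0 || !!(!p4 && !p1 || !p4)   — double negation
= !p4 && p0 || !!!p4   — absorption
= !p4 && p0 || !p4   — double negation
= !p4   — absorption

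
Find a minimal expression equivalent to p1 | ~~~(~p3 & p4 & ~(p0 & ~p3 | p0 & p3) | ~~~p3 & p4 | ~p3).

p1 | ~~~(~p3 & p4 & ~(p0 & ~p3 | p0 & p3) | ~~~p3 & p4 | ~p3)
= p1 | ~~~(~p3 & p4 & ~p0 | ~~~p3 & p4 | ~p3)   — distribution
= p1 | ~~~(~p3 & p4 & ~p0 | ~p3 & p4 | ~p3)   — double negation
= p1 | ~~~(~p3 & p4 | ~p3)   — absorption
= p1 | ~(~p3 & p4 | ~p3)   — double negation
= p1 | ~~p3   — absorption
= p1 | p3   — double negation

p1 | p3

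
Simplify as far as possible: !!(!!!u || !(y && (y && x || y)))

!!(!!!u || !(y && (y && x || y)))
= !!(!!!u || !(y && y))   (absorption)
= !!!u || !(y && y)   (double negation)
= !!!u || !y   (idempotence)
= !u || !y   (double negation)

!u || !y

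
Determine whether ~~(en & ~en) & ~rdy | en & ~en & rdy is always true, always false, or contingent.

~~(en & ~en) & ~rdy | en & ~en & rdy
= en & ~en & ~rdy | en & ~en & rdy   [double negation]
= en & ~en   [distribution]
= 0   [complement]

always false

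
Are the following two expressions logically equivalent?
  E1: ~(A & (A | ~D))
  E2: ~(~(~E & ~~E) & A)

E1: ~(A & (A | ~D))
    = ~A
E2: ~(~(~E & ~~E) & A)
    = ~((E | ~E) & A)
    = ~A
Both reduce to ~A, so they are equivalent.

Yes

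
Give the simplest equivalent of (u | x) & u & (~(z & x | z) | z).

u

(u | x) & u & (~(z & x | z) | z)
= (u | x) & u & (~z | z)   [absorption]
= (u | x) & u   [complement / identity]
= u   [absorption]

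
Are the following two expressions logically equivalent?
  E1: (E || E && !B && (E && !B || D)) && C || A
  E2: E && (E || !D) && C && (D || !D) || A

E1: (E || E && !B && (E && !B || D)) && C || A
    = (E || E && !B) && C || A   (absorption)
    = E && C || A   (absorption)
E2: E && (E || !D) && C && (D || !D) || A
    = E && C && (D || !D) || A   (absorption)
    = E && C || A   (complement / identity)
Both reduce to E && C || A, so they are equivalent.

Yes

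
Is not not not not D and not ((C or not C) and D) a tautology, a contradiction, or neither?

contradiction

not not not not D and not ((C or not C) and D)
= not not not not D and not D
= not not D and not D
= D and not D
= False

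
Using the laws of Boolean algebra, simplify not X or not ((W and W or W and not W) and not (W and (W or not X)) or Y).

not X or not ((W and W or W and not W) and not (W and (W or not X)) or Y)
= not X or not (W and not (W and (W or not X)) or Y)   — distribution
= not X or not (W and not W or Y)   — absorption
= not X or not Y   — complement / identity

not X or not Y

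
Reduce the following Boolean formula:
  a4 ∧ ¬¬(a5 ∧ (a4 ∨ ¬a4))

a4 ∧ ¬¬(a5 ∧ (a4 ∨ ¬a4))
= a4 ∧ ¬¬a5
= a4 ∧ a5

a4 ∧ a5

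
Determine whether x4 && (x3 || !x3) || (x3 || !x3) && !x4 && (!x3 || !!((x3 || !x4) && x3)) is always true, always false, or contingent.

always true

x4 && (x3 || !x3) || (x3 || !x3) && !x4 && (!x3 || !!((x3 || !x4) && x3))
= x4 && (x3 || !x3) || (x3 || !x3) && !x4 && (!x3 || !!x3)   [absorption]
= x4 && (x3 || !x3) || (x3 || !x3) && !x4 && (!x3 || x3)   [double negation]
= x4 && (x3 || !x3) || (x3 || !x3) && !x4   [complement / identity]
= x3 || !x3   [distribution]
= true   [complement]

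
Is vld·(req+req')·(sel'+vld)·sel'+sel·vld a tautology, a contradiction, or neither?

neither

vld·(req+req')·(sel'+vld)·sel'+sel·vld
= vld·(req+req')·sel'+sel·vld   — absorption
= vld·sel'+sel·vld   — complement / identity
= vld   — distribution
This depends on vld, so it is not a constant.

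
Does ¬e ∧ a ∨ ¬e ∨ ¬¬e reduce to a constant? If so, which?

yes, True

¬e ∧ a ∨ ¬e ∨ ¬¬e
= ¬e ∨ ¬¬e   [absorption]
= ¬e ∨ e   [double negation]
= True   [complement]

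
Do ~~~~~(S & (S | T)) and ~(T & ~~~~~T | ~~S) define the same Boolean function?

E1: ~~~~~(S & (S | T))
    = ~~~~~S
    = ~~~S
    = ~S
E2: ~(T & ~~~~~T | ~~S)
    = ~(T & ~~~T | ~~S)
    = ~(T & ~T | ~~S)
    = ~~~S
    = ~S
Both reduce to ~S, so they are equivalent.

Yes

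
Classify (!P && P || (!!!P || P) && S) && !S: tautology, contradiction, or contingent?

(!P && P || (!!!P || P) && S) && !S
= (!!!P || P) && S && !S   (complement / identity)
= (!P || P) && S && !S   (double negation)
= S && !S   (complement / identity)
= false   (complement)

contradiction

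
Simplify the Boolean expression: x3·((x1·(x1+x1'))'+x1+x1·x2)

x3

x3·((x1·(x1+x1'))'+x1+x1·x2)
= x3·(x1'+x1+x1·x2)   [complement / identity]
= x3·(x1'+x1)   [absorption]
= x3   [complement / identity]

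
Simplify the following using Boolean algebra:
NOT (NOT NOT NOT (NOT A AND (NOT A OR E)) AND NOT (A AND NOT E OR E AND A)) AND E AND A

E AND A

NOT (NOT NOT NOT (NOT A AND (NOT A OR E)) AND NOT (A AND NOT E OR E AND A)) AND E AND A
= (NOT NOT (NOT A AND (NOT A OR E)) OR A AND NOT E OR E AND A) AND E AND A   [De Morgan]
= (NOT NOT NOT A OR A AND NOT E OR E AND A) AND E AND A   [absorption]
= (NOT NOT NOT A OR A) AND E AND A   [distribution]
= (NOT A OR A) AND E AND A   [double negation]
= E AND A   [complement / identity]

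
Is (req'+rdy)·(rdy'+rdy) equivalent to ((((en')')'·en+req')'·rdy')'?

Yes

E1: (req'+rdy)·(rdy'+rdy)
    = req'+rdy   (complement / identity)
E2: ((((en')')'·en+req')'·rdy')'
    = ((en'·en+req')'·rdy')'   (double negation)
    = en'·en+req'+rdy   (De Morgan)
    = req'+rdy   (complement / identity)
Both reduce to req'+rdy, so they are equivalent.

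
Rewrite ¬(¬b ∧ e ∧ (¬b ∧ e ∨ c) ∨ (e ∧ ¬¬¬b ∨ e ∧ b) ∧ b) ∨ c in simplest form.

¬(¬b ∧ e ∧ (¬b ∧ e ∨ c) ∨ (e ∧ ¬¬¬b ∨ e ∧ b) ∧ b) ∨ c
= ¬(¬b ∧ e ∧ (¬b ∧ e ∨ c) ∨ (e ∧ ¬b ∨ e ∧ b) ∧ b) ∨ c   — double negation
= ¬(¬b ∧ e ∧ (¬b ∧ e ∨ c) ∨ e ∧ b) ∨ c   — distribution
= ¬(¬b ∧ e ∨ e ∧ b) ∨ c   — absorption
= ¬e ∨ c   — distribution

¬e ∨ c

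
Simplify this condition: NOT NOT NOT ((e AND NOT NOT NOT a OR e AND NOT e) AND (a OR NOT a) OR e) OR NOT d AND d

NOT NOT NOT ((e AND NOT NOT NOT a OR e AND NOT e) AND (a OR NOT a) OR e) OR NOT d AND d
= NOT NOT NOT ((e AND NOT NOT NOT a OR e AND NOT e) AND (a OR NOT a) OR e)   — complement / identity
= NOT NOT NOT (e AND NOT NOT NOT a OR e AND NOT e OR e)   — complement / identity
= NOT NOT NOT (e AND NOT NOT NOT a OR e)   — complement / identity
= NOT NOT NOT (e AND NOT a OR e)   — double negation
= NOT NOT NOT e   — absorption
= NOT e   — double negation

NOT e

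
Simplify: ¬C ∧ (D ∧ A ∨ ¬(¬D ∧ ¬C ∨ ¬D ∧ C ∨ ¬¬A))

¬C ∧ D

¬C ∧ (D ∧ A ∨ ¬(¬D ∧ ¬C ∨ ¬D ∧ C ∨ ¬¬A))
= ¬C ∧ (D ∧ A ∨ ¬(¬D ∨ ¬¬A))   — distribution
= ¬C ∧ (D ∧ A ∨ D ∧ ¬A)   — De Morgan
= ¬C ∧ D   — distribution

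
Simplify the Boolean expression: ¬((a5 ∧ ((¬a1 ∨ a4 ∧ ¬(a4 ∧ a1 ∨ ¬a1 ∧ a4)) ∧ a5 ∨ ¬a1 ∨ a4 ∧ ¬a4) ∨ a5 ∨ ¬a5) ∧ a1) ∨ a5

¬((a5 ∧ ((¬a1 ∨ a4 ∧ ¬(a4 ∧ a1 ∨ ¬a1 ∧ a4)) ∧ a5 ∨ ¬a1 ∨ a4 ∧ ¬a4) ∨ a5 ∨ ¬a5) ∧ a1) ∨ a5
= ¬((a5 ∧ ((¬a1 ∨ a4 ∧ ¬a4) ∧ a5 ∨ ¬a1 ∨ a4 ∧ ¬a4) ∨ a5 ∨ ¬a5) ∧ a1) ∨ a5   [distribution]
= ¬((a5 ∧ (¬a1 ∨ a4 ∧ ¬a4) ∨ a5 ∨ ¬a5) ∧ a1) ∨ a5   [absorption]
= ¬((a5 ∧ ¬a1 ∨ a5 ∨ ¬a5) ∧ a1) ∨ a5   [complement / identity]
= ¬((a5 ∨ ¬a5) ∧ a1) ∨ a5   [absorption]
= ¬a1 ∨ a5   [complement / identity]

¬a1 ∨ a5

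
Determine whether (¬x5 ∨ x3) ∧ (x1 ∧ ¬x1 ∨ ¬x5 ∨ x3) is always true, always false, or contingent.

(¬x5 ∨ x3) ∧ (x1 ∧ ¬x1 ∨ ¬x5 ∨ x3)
= (¬x5 ∨ x3) ∧ (¬x5 ∨ x3)   (complement / identity)
= ¬x5 ∨ x3   (idempotence)
This depends on x3, x5, so it is not a constant.

contingent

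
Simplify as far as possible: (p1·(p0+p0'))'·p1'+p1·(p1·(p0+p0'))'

p1'

(p1·(p0+p0'))'·p1'+p1·(p1·(p0+p0'))'
= (p1·(p0+p0'))'   — distribution
= p1'   — complement / identity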